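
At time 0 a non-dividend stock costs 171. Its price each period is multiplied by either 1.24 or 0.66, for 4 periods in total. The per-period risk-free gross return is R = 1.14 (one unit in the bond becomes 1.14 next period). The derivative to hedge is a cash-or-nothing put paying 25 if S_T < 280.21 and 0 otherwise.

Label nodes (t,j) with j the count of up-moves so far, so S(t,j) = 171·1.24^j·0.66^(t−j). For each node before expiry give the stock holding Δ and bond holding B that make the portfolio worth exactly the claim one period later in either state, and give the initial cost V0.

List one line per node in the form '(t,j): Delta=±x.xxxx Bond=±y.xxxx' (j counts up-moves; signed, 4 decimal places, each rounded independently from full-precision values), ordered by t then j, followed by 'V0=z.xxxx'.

(0,0): Delta=-0.0964 Bond=24.3492
(1,0): Delta=0.0000 Bond=16.8743
(1,1): Delta=-0.1071 Bond=30.0256
(2,0): Delta=0.0000 Bond=19.2367
(2,1): Delta=0.0000 Bond=19.2367
(2,2): Delta=-0.1190 Bond=37.3526
(3,0): Delta=0.0000 Bond=21.9298
(3,1): Delta=0.0000 Bond=21.9298
(3,2): Delta=0.0000 Bond=21.9298
(3,3): Delta=-0.1322 Bond=46.8845
V0=7.8586

Under the risk-neutral measure, an up-move has probability p* = (R−d)/(u−d) = 0.8276 and values discount at R = 1.14.
Terminal values V(4,·): V(4,0)=25.0000, V(4,1)=25.0000, V(4,2)=25.0000, V(4,3)=25.0000, V(4,4)=0.0000
Node (3,0) S=49.1618: V=(p*·25.0000+(1−p*)·25.0000)/1.14=21.9298; Δ=(25.0000−25.0000)/(60.9607−32.4468)=0.0000; B=V−Δ·S=21.9298
Node (3,1) S=92.3646: V=(p*·25.0000+(1−p*)·25.0000)/1.14=21.9298; Δ=(25.0000−25.0000)/(114.5321−60.9607)=0.0000; B=V−Δ·S=21.9298
Node (3,2) S=173.5335: V=(p*·25.0000+(1−p*)·25.0000)/1.14=21.9298; Δ=(25.0000−25.0000)/(215.1816−114.5321)=0.0000; B=V−Δ·S=21.9298
Node (3,3) S=326.0327: V=(p*·0.0000+(1−p*)·25.0000)/1.14=3.7810; Δ=(0.0000−25.0000)/(404.2806−215.1816)=-0.1322; B=V−Δ·S=46.8845
Node (2,0) S=74.4876: V=(p*·21.9298+(1−p*)·21.9298)/1.14=19.2367; Δ=(21.9298−21.9298)/(92.3646−49.1618)=0.0000; B=V−Δ·S=19.2367
Node (2,1) S=139.9464: V=(p*·21.9298+(1−p*)·21.9298)/1.14=19.2367; Δ=(21.9298−21.9298)/(173.5335−92.3646)=0.0000; B=V−Δ·S=19.2367
Node (2,2) S=262.9296: V=(p*·3.7810+(1−p*)·21.9298)/1.14=6.0615; Δ=(3.7810−21.9298)/(326.0327−173.5335)=-0.1190; B=V−Δ·S=37.3526
Node (1,0) S=112.8600: V=(p*·19.2367+(1−p*)·19.2367)/1.14=16.8743; Δ=(19.2367−19.2367)/(139.9464−74.4876)=0.0000; B=V−Δ·S=16.8743
Node (1,1) S=212.0400: V=(p*·6.0615+(1−p*)·19.2367)/1.14=7.3097; Δ=(6.0615−19.2367)/(262.9296−139.9464)=-0.1071; B=V−Δ·S=30.0256
Node (0,0) S=171.0000: V=(p*·7.3097+(1−p*)·16.8743)/1.14=7.8586; Δ=(7.3097−16.8743)/(212.0400−112.8600)=-0.0964; B=V−Δ·S=24.3492
Check: Δ(0,0)·S0 + B(0,0) = 7.8586 = V0.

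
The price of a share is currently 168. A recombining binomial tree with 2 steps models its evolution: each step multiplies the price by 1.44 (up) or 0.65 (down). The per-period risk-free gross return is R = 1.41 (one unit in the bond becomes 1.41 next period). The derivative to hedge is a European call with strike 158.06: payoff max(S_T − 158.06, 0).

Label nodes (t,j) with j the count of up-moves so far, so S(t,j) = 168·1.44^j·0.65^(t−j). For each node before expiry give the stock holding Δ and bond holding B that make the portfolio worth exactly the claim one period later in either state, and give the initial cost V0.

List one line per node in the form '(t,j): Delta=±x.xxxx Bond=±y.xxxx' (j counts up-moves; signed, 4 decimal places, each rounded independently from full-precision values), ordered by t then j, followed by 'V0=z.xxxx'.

Risk-neutral probability p* = (R−d)/(u−d) = (1.41−0.65)/(1.44−0.65) = 0.9620.
At expiry t=2: V(2,0)=0.0000, V(2,1)=0.0000, V(2,2)=190.3048
  t=1,j=0: stock 109.2000 → up 157.2480 (V=0.0000), down 70.9800 (V=0.0000). Price 0.0000; hedge Δ=0.0000, bond B=0.0000.
  t=1,j=1: stock 241.9200 → up 348.3648 (V=190.3048), down 157.2480 (V=0.0000). Price 129.8426; hedge Δ=0.9958, bond B=-111.0496.
  t=0,j=0: stock 168.0000 → up 241.9200 (V=129.8426), down 109.2000 (V=0.0000). Price 88.5900; hedge Δ=0.9783, bond B=-75.7677.
Self-financing check: at every node Δ·S+B equals the discounted successor values.

(0,0): Delta=0.9783 Bond=-75.7677
(1,0): Delta=0.0000 Bond=0.0000
(1,1): Delta=0.9958 Bond=-111.0496
V0=88.5900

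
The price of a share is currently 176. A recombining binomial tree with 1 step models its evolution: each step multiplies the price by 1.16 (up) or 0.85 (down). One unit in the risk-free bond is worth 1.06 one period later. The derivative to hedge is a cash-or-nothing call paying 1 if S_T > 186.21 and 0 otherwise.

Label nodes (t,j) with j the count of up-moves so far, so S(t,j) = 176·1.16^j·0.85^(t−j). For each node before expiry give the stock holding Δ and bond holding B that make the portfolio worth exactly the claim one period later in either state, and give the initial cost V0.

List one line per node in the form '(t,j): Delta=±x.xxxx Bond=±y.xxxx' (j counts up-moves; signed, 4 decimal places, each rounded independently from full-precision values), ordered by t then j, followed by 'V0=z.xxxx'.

(0,0): Delta=0.0183 Bond=-2.5867
V0=0.6391

Risk-neutral probability p* = (R−d)/(u−d) = (1.06−0.85)/(1.16−0.85) = 0.6774.
Terminal values V(1,·): V(1,0)=0.0000, V(1,1)=1.0000
  t=0,j=0: stock 176.0000 → up 204.1600 (V=1.0000), down 149.6000 (V=0.0000). Price 0.6391; hedge Δ=0.0183, bond B=-2.5867.
Self-financing check: at every node Δ·S+B equals the discounted successor values.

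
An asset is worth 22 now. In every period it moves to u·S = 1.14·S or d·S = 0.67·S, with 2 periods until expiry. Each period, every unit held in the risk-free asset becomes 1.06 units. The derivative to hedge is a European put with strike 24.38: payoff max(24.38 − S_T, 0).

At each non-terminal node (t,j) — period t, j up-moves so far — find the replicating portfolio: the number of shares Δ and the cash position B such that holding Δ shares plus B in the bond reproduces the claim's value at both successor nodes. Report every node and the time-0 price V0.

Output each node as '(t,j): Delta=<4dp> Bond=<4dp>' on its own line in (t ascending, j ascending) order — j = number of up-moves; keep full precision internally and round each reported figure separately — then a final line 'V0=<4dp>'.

(0,0): Delta=-0.6812 Bond=17.2647
(1,0): Delta=-1.0000 Bond=23.0000
(1,1): Delta=-0.6427 Bond=17.3366
V0=2.2788

Since d<R<u, set p* = (R−d)/(u−d) = 0.8298; price each node as the discounted p*-expectation of its children.
Terminal values V(2,·): V(2,0)=14.5042, V(2,1)=7.5764, V(2,2)=0.0000
  t=1,j=0: stock 14.7400 → up 16.8036 (V=7.5764), down 9.8758 (V=14.5042). Price 8.2600; hedge Δ=-1.0000, bond B=23.0000.
  t=1,j=1: stock 25.0800 → up 28.5912 (V=0.0000), down 16.8036 (V=7.5764). Price 1.2166; hedge Δ=-0.6427, bond B=17.3366.
  t=0,j=0: stock 22.0000 → up 25.0800 (V=1.2166), down 14.7400 (V=8.2600). Price 2.2788; hedge Δ=-0.6812, bond B=17.2647.
Root portfolio cost Δ·22+B reproduces V0=2.2788.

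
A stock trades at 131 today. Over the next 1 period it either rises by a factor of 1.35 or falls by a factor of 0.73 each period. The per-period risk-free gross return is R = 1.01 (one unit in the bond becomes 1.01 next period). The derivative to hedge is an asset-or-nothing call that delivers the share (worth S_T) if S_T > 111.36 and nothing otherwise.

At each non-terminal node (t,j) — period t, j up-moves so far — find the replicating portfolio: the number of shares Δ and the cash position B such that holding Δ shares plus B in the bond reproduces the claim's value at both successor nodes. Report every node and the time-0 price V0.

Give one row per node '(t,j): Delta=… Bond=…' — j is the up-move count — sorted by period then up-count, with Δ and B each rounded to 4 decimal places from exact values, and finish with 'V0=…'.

The replicating-portfolio and risk-neutral prices coincide; use p* = (1.01−0.73)/(1.35−0.73) = 0.4516 for the latter.
Terminal payoffs: V(1,0)=0.0000, V(1,1)=176.8500
  t=0,j=0: stock 131.0000 → up 176.8500 (V=176.8500), down 95.6300 (V=0.0000). Price 79.0770; hedge Δ=2.1774, bond B=-206.1650.
Check: Δ(0,0)·S0 + B(0,0) = 79.0770 = V0.

(0,0): Delta=2.1774 Bond=-206.1650
V0=79.0770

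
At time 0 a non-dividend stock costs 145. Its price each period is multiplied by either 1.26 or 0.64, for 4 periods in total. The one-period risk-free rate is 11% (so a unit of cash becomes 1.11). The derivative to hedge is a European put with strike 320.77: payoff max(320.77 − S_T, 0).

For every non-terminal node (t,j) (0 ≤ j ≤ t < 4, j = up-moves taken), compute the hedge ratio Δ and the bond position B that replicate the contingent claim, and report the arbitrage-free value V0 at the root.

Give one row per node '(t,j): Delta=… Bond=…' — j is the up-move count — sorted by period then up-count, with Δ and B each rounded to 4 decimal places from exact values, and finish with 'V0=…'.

No-arbitrage ⇒ martingale measure with p* = (R−d)/(u−d) = 0.7581.
Terminal values V(4,·): V(4,0)=296.4430, V(4,1)=272.8763, V(4,2)=226.4793, V(4,3)=135.1351, V(4,4)=0.0000
Node (3,0) S=38.0109: V=(p*·272.8763+(1−p*)·296.4430)/1.11=250.9711; Δ=(272.8763−296.4430)/(47.8937−24.3270)=-1.0000; B=V−Δ·S=288.9820
Node (3,1) S=74.8339: V=(p*·226.4793+(1−p*)·272.8763)/1.11=214.1481; Δ=(226.4793−272.8763)/(94.2907−47.8937)=-1.0000; B=V−Δ·S=288.9820
Node (3,2) S=147.3293: V=(p*·135.1351+(1−p*)·226.4793)/1.11=141.6527; Δ=(135.1351−226.4793)/(185.6349−94.2907)=-1.0000; B=V−Δ·S=288.9820
Node (3,3) S=290.0545: V=(p*·0.0000+(1−p*)·135.1351)/1.11=29.4540; Δ=(0.0000−135.1351)/(365.4687−185.6349)=-0.7514; B=V−Δ·S=247.4139
Node (2,0) S=59.3920: V=(p*·214.1481+(1−p*)·250.9711)/1.11=200.9521; Δ=(214.1481−250.9711)/(74.8339−38.0109)=-1.0000; B=V−Δ·S=260.3441
Node (2,1) S=116.9280: V=(p*·141.6527+(1−p*)·214.1481)/1.11=143.4161; Δ=(141.6527−214.1481)/(147.3293−74.8339)=-1.0000; B=V−Δ·S=260.3441
Node (2,2) S=230.2020: V=(p*·29.4540+(1−p*)·141.6527)/1.11=50.9900; Δ=(29.4540−141.6527)/(290.0545−147.3293)=-0.7861; B=V−Δ·S=231.9556
Node (1,0) S=92.8000: V=(p*·143.4161+(1−p*)·200.9521)/1.11=141.7443; Δ=(143.4161−200.9521)/(116.9280−59.3920)=-1.0000; B=V−Δ·S=234.5443
Node (1,1) S=182.7000: V=(p*·50.9900+(1−p*)·143.4161)/1.11=66.0821; Δ=(50.9900−143.4161)/(230.2020−116.9280)=-0.8160; B=V−Δ·S=215.1565
Node (0,0) S=145.0000: V=(p*·66.0821+(1−p*)·141.7443)/1.11=76.0247; Δ=(66.0821−141.7443)/(182.7000−92.8000)=-0.8416; B=V−Δ·S=198.0605
Self-financing check: at every node Δ·S+B equals the discounted successor values.

(0,0): Delta=-0.8416 Bond=198.0605
(1,0): Delta=-1.0000 Bond=234.5443
(1,1): Delta=-0.8160 Bond=215.1565
(2,0): Delta=-1.0000 Bond=260.3441
(2,1): Delta=-1.0000 Bond=260.3441
(2,2): Delta=-0.7861 Bond=231.9556
(3,0): Delta=-1.0000 Bond=288.9820
(3,1): Delta=-1.0000 Bond=288.9820
(3,2): Delta=-1.0000 Bond=288.9820
(3,3): Delta=-0.7514 Bond=247.4139
V0=76.0247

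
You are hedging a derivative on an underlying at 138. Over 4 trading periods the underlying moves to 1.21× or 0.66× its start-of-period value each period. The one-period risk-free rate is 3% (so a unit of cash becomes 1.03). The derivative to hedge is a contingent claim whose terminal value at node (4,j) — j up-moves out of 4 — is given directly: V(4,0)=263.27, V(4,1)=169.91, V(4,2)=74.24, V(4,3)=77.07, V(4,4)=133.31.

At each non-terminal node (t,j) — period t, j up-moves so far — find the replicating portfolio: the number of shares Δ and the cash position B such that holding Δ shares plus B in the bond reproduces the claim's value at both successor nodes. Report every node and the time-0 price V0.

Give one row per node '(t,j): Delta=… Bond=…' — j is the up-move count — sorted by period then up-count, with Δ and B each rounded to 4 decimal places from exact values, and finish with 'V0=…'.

No-arbitrage ⇒ martingale measure with p* = (R−d)/(u−d) = 0.6727.
Payoff layer (t=4): V(4,0)=263.2700, V(4,1)=169.9100, V(4,2)=74.2400, V(4,3)=77.0700, V(4,4)=133.3100
(3,0): S=39.6744. Δ = (V_up−V_dn)/(S_up−S_dn) = (169.9100−263.2700)/(48.0061−26.1851) = -4.2785. V = [p*·169.9100 + (1−p*)·263.2700]/1.03 = 194.6254. B = V − Δ·S = 364.3709.
(3,1): S=72.7365. Δ = (V_up−V_dn)/(S_up−S_dn) = (74.2400−169.9100)/(88.0112−48.0061) = -2.3914. V = [p*·74.2400 + (1−p*)·169.9100]/1.03 = 102.4759. B = V − Δ·S = 276.4214.
(3,2): S=133.3502. Δ = (V_up−V_dn)/(S_up−S_dn) = (77.0700−74.2400)/(161.3538−88.0112) = 0.0386. V = [p*·77.0700 + (1−p*)·74.2400]/1.03 = 73.9260. B = V − Δ·S = 68.7806.
(3,3): S=244.4754. Δ = (V_up−V_dn)/(S_up−S_dn) = (133.3100−77.0700)/(295.8153−161.3538) = 0.4183. V = [p*·133.3100 + (1−p*)·77.0700]/1.03 = 111.5575. B = V − Δ·S = 9.3029.
(2,0): S=60.1128. Δ = (V_up−V_dn)/(S_up−S_dn) = (102.4759−194.6254)/(72.7365−39.6744) = -2.7872. V = [p*·102.4759 + (1−p*)·194.6254]/1.03 = 128.7708. B = V − Δ·S = 296.3154.
(2,1): S=110.2068. Δ = (V_up−V_dn)/(S_up−S_dn) = (73.9260−102.4759)/(133.3502−72.7365) = -0.4710. V = [p*·73.9260 + (1−p*)·102.4759]/1.03 = 80.8443. B = V − Δ·S = 132.7532.
(2,2): S=202.0458. Δ = (V_up−V_dn)/(S_up−S_dn) = (111.5575−73.9260)/(244.4754−133.3502) = 0.3386. V = [p*·111.5575 + (1−p*)·73.9260]/1.03 = 96.3512. B = V − Δ·S = 27.9304.
(1,0): S=91.0800. Δ = (V_up−V_dn)/(S_up−S_dn) = (80.8443−128.7708)/(110.2068−60.1128) = -0.9567. V = [p*·80.8443 + (1−p*)·128.7708]/1.03 = 93.7178. B = V − Δ·S = 180.8569.
(1,1): S=166.9800. Δ = (V_up−V_dn)/(S_up−S_dn) = (96.3512−80.8443)/(202.0458−110.2068) = 0.1688. V = [p*·96.3512 + (1−p*)·80.8443]/1.03 = 88.6177. B = V − Δ·S = 60.4233.
(0,0): S=138.0000. Δ = (V_up−V_dn)/(S_up−S_dn) = (88.6177−93.7178)/(166.9800−91.0800) = -0.0672. V = [p*·88.6177 + (1−p*)·93.7178]/1.03 = 87.6571. B = V − Δ·S = 96.9301.
Self-financing check: at every node Δ·S+B equals the discounted successor values.

(0,0): Delta=-0.0672 Bond=96.9301
(1,0): Delta=-0.9567 Bond=180.8569
(1,1): Delta=0.1688 Bond=60.4233
(2,0): Delta=-2.7872 Bond=296.3154
(2,1): Delta=-0.4710 Bond=132.7532
(2,2): Delta=0.3386 Bond=27.9304
(3,0): Delta=-4.2785 Bond=364.3709
(3,1): Delta=-2.3914 Bond=276.4214
(3,2): Delta=0.0386 Bond=68.7806
(3,3): Delta=0.4183 Bond=9.3029
V0=87.6571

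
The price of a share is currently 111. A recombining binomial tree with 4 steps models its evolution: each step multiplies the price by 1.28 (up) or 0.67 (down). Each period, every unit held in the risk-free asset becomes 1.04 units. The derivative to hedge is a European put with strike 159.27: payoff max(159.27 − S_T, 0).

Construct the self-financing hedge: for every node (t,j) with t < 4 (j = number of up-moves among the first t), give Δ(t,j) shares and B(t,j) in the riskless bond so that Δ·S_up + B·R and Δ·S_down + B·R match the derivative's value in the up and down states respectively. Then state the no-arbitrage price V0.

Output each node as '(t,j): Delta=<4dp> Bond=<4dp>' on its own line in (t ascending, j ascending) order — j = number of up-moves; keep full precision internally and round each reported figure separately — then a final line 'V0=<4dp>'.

Risk-neutral probability p* = (R−d)/(u−d) = (1.04−0.67)/(1.28−0.67) = 0.6066.
At expiry t=4: V(4,0)=136.9023, V(4,1)=116.5376, V(4,2)=77.6320, V(4,3)=3.3048, V(4,4)=0.0000
Node (3,0) S=33.3847: V=(p*·116.5376+(1−p*)·136.9023)/1.04=119.7595; Δ=(116.5376−136.9023)/(42.7324−22.3677)=-1.0000; B=V−Δ·S=153.1442
Node (3,1) S=63.7797: V=(p*·77.6320+(1−p*)·116.5376)/1.04=89.3645; Δ=(77.6320−116.5376)/(81.6380−42.7324)=-1.0000; B=V−Δ·S=153.1442
Node (3,2) S=121.8478: V=(p*·3.3048+(1−p*)·77.6320)/1.04=31.2964; Δ=(3.3048−77.6320)/(155.9652−81.6380)=-1.0000; B=V−Δ·S=153.1442
Node (3,3) S=232.7839: V=(p*·0.0000+(1−p*)·3.3048)/1.04=1.2502; Δ=(0.0000−3.3048)/(297.9634−155.9652)=-0.0233; B=V−Δ·S=6.6680
Node (2,0) S=49.8279: V=(p*·89.3645+(1−p*)·119.7595)/1.04=97.4262; Δ=(89.3645−119.7595)/(63.7797−33.3847)=-1.0000; B=V−Δ·S=147.2541
Node (2,1) S=95.1936: V=(p*·31.2964+(1−p*)·89.3645)/1.04=52.0605; Δ=(31.2964−89.3645)/(121.8478−63.7797)=-1.0000; B=V−Δ·S=147.2541
Node (2,2) S=181.8624: V=(p*·1.2502+(1−p*)·31.2964)/1.04=12.5689; Δ=(1.2502−31.2964)/(232.7839−121.8478)=-0.2708; B=V−Δ·S=61.8250
Node (1,0) S=74.3700: V=(p*·52.0605+(1−p*)·97.4262)/1.04=67.2205; Δ=(52.0605−97.4262)/(95.1936−49.8279)=-1.0000; B=V−Δ·S=141.5905
Node (1,1) S=142.0800: V=(p*·12.5689+(1−p*)·52.0605)/1.04=27.0256; Δ=(12.5689−52.0605)/(181.8624−95.1936)=-0.4557; B=V−Δ·S=91.7658
Node (0,0) S=111.0000: V=(p*·27.0256+(1−p*)·67.2205)/1.04=41.1923; Δ=(27.0256−67.2205)/(142.0800−74.3700)=-0.5936; B=V−Δ·S=107.0855
Each (Δ,B) replicates both successor values, so the strategy is self-financing and V0 is arbitrage-free.

(0,0): Delta=-0.5936 Bond=107.0855
(1,0): Delta=-1.0000 Bond=141.5905
(1,1): Delta=-0.4557 Bond=91.7658
(2,0): Delta=-1.0000 Bond=147.2541
(2,1): Delta=-1.0000 Bond=147.2541
(2,2): Delta=-0.2708 Bond=61.8250
(3,0): Delta=-1.0000 Bond=153.1442
(3,1): Delta=-1.0000 Bond=153.1442
(3,2): Delta=-1.0000 Bond=153.1442
(3,3): Delta=-0.0233 Bond=6.6680
V0=41.1923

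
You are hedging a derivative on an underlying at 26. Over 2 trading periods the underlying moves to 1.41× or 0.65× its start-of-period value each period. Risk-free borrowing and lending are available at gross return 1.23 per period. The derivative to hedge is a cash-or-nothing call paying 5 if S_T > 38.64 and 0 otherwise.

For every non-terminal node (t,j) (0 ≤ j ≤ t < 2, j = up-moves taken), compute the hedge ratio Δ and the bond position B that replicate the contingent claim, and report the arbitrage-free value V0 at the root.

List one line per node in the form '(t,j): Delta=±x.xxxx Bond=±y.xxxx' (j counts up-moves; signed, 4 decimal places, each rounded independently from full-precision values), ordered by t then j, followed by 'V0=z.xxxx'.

No-arbitrage ⇒ martingale measure with p* = (R−d)/(u−d) = 0.7632.
At expiry t=2: V(2,0)=0.0000, V(2,1)=0.0000, V(2,2)=5.0000
  t=1,j=0: stock 16.9000 → up 23.8290 (V=0.0000), down 10.9850 (V=0.0000). Price 0.0000; hedge Δ=0.0000, bond B=0.0000.
  t=1,j=1: stock 36.6600 → up 51.6906 (V=5.0000), down 23.8290 (V=0.0000). Price 3.1023; hedge Δ=0.1795, bond B=-3.4767.
  t=0,j=0: stock 26.0000 → up 36.6600 (V=3.1023), down 16.9000 (V=0.0000). Price 1.9248; hedge Δ=0.1570, bond B=-2.1571.
The time-0 hedge costs 1.9248, which is the no-arbitrage price.

(0,0): Delta=0.1570 Bond=-2.1571
(1,0): Delta=0.0000 Bond=0.0000
(1,1): Delta=0.1795 Bond=-3.4767
V0=1.9248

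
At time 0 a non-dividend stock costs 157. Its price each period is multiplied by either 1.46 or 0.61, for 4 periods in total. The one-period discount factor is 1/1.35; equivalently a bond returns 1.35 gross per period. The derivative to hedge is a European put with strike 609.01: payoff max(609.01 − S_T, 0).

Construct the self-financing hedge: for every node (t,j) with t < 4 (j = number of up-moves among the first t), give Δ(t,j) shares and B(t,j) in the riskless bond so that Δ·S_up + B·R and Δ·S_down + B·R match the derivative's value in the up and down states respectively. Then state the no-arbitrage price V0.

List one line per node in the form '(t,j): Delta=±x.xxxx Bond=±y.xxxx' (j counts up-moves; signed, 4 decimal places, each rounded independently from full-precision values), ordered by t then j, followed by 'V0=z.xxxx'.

Risk-neutral probability p* = (R−d)/(u−d) = (1.35−0.61)/(1.46−0.61) = 0.8706.
Payoff layer (t=4): V(4,0)=587.2720, V(4,1)=556.9814, V(4,2)=484.4826, V(4,3)=310.9607, V(4,4)=0.0000
  t=3,j=0: stock 35.6360 → up 52.0286 (V=556.9814), down 21.7380 (V=587.2720). Price 415.4825; hedge Δ=-1.0000, bond B=451.1185.
  t=3,j=1: stock 85.2928 → up 124.5274 (V=484.4826), down 52.0286 (V=556.9814). Price 365.8258; hedge Δ=-1.0000, bond B=451.1185.
  t=3,j=2: stock 204.1433 → up 298.0493 (V=310.9607), down 124.5274 (V=484.4826). Price 246.9752; hedge Δ=-1.0000, bond B=451.1185.
  t=3,j=3: stock 488.6054 → up 713.3638 (V=0.0000), down 298.0493 (V=310.9607). Price 29.8089; hedge Δ=-0.7487, bond B=395.6450.
  t=2,j=0: stock 58.4197 → up 85.2928 (V=365.8258), down 35.6360 (V=415.4825). Price 275.7422; hedge Δ=-1.0000, bond B=334.1619.
  t=2,j=1: stock 139.8242 → up 204.1433 (V=246.9752), down 85.2928 (V=365.8258). Price 194.3377; hedge Δ=-1.0000, bond B=334.1619.
  t=2,j=2: stock 334.6612 → up 488.6054 (V=29.8089), down 204.1433 (V=246.9752). Price 42.8983; hedge Δ=-0.7634, bond B=298.3881.
  t=1,j=0: stock 95.7700 → up 139.8242 (V=194.3377), down 58.4197 (V=275.7422). Price 151.7573; hedge Δ=-1.0000, bond B=247.5273.
  t=1,j=1: stock 229.2200 → up 334.6612 (V=42.8983), down 139.8242 (V=194.3377). Price 46.2936; hedge Δ=-0.7773, bond B=224.4575.
  t=0,j=0: stock 157.0000 → up 229.2200 (V=46.2936), down 95.7700 (V=151.7573). Price 44.4014; hedge Δ=-0.7903, bond B=168.4763.
Self-financing check: at every node Δ·S+B equals the discounted successor values.

(0,0): Delta=-0.7903 Bond=168.4763
(1,0): Delta=-1.0000 Bond=247.5273
(1,1): Delta=-0.7773 Bond=224.4575
(2,0): Delta=-1.0000 Bond=334.1619
(2,1): Delta=-1.0000 Bond=334.1619
(2,2): Delta=-0.7634 Bond=298.3881
(3,0): Delta=-1.0000 Bond=451.1185
(3,1): Delta=-1.0000 Bond=451.1185
(3,2): Delta=-1.0000 Bond=451.1185
(3,3): Delta=-0.7487 Bond=395.6450
V0=44.4014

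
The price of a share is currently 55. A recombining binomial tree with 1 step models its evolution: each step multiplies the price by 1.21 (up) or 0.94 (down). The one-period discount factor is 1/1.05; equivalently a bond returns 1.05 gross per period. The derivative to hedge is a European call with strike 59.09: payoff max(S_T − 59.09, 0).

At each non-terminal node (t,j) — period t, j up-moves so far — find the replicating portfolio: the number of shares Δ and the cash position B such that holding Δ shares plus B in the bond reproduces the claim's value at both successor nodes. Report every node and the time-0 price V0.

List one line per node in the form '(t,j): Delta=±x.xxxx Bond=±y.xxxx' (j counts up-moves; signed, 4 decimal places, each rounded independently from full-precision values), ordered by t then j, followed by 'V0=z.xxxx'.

No-arbitrage ⇒ martingale measure with p* = (R−d)/(u−d) = 0.4074.
Terminal values V(1,·): V(1,0)=0.0000, V(1,1)=7.4600
  t=0,j=0: stock 55.0000 → up 66.5500 (V=7.4600), down 51.7000 (V=0.0000). Price 2.8945; hedge Δ=0.5024, bond B=-24.7351.
The time-0 hedge costs 2.8945, which is the no-arbitrage price.

(0,0): Delta=0.5024 Bond=-24.7351
V0=2.8945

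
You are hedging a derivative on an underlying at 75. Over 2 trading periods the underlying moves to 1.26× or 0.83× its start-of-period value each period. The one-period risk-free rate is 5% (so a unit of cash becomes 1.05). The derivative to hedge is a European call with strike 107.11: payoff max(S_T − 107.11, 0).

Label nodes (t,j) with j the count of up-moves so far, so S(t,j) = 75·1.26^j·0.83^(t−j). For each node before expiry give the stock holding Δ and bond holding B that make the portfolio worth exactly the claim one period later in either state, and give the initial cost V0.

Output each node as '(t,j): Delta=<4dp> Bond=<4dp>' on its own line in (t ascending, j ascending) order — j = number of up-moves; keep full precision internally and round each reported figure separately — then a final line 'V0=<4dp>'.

(0,0): Delta=0.1807 Bond=-10.7131
(1,0): Delta=0.0000 Bond=0.0000
(1,1): Delta=0.2943 Bond=-21.9863
V0=2.8396

Since d<R<u, set p* = (R−d)/(u−d) = 0.5116; price each node as the discounted p*-expectation of its children.
Terminal values V(2,·): V(2,0)=0.0000, V(2,1)=0.0000, V(2,2)=11.9600
(1,0): S=62.2500. Δ = (V_up−V_dn)/(S_up−S_dn) = (0.0000−0.0000)/(78.4350−51.6675) = 0.0000. V = [p*·0.0000 + (1−p*)·0.0000]/1.05 = 0.0000. B = V − Δ·S = 0.0000.
(1,1): S=94.5000. Δ = (V_up−V_dn)/(S_up−S_dn) = (11.9600−0.0000)/(119.0700−78.4350) = 0.2943. V = [p*·11.9600 + (1−p*)·0.0000]/1.05 = 5.8277. B = V − Δ·S = -21.9863.
(0,0): S=75.0000. Δ = (V_up−V_dn)/(S_up−S_dn) = (5.8277−0.0000)/(94.5000−62.2500) = 0.1807. V = [p*·5.8277 + (1−p*)·0.0000]/1.05 = 2.8396. B = V − Δ·S = -10.7131.
Root portfolio cost Δ·75+B reproduces V0=2.8396.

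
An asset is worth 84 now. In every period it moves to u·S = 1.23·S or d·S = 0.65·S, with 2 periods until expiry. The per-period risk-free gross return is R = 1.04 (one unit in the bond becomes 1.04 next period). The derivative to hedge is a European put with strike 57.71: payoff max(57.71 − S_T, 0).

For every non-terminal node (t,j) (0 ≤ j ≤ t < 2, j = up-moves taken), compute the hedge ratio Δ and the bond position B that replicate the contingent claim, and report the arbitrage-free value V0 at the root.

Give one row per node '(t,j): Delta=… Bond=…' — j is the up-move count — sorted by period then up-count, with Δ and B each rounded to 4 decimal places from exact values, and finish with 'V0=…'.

(0,0): Delta=-0.1437 Bond=14.2718
(1,0): Delta=-0.7017 Bond=45.3094
(1,1): Delta=0.0000 Bond=0.0000
V0=2.2046

No-arbitrage ⇒ martingale measure with p* = (R−d)/(u−d) = 0.6724.
Terminal values V(2,·): V(2,0)=22.2200, V(2,1)=0.0000, V(2,2)=0.0000
  t=1,j=0: stock 54.6000 → up 67.1580 (V=0.0000), down 35.4900 (V=22.2200). Price 6.9990; hedge Δ=-0.7017, bond B=45.3094.
  t=1,j=1: stock 103.3200 → up 127.0836 (V=0.0000), down 67.1580 (V=0.0000). Price 0.0000; hedge Δ=0.0000, bond B=0.0000.
  t=0,j=0: stock 84.0000 → up 103.3200 (V=0.0000), down 54.6000 (V=6.9990). Price 2.2046; hedge Δ=-0.1437, bond B=14.2718.
The time-0 hedge costs 2.2046, which is the no-arbitrage price.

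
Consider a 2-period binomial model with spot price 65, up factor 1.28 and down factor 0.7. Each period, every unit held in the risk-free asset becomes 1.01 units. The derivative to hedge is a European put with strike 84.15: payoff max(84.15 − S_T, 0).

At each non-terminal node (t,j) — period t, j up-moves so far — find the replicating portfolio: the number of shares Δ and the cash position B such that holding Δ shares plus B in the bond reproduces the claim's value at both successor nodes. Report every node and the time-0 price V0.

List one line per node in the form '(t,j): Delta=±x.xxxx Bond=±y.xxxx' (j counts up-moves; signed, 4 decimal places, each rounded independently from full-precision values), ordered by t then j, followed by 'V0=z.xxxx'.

(0,0): Delta=-0.6863 Bond=68.3613
(1,0): Delta=-1.0000 Bond=83.3168
(1,1): Delta=-0.5369 Bond=56.6145
V0=23.7498

The replicating-portfolio and risk-neutral prices coincide; use p* = (1.01−0.7)/(1.28−0.7) = 0.5345 for the latter.
Payoff layer (t=2): V(2,0)=52.3000, V(2,1)=25.9100, V(2,2)=0.0000
(1,0): S=45.5000. Δ = (V_up−V_dn)/(S_up−S_dn) = (25.9100−52.3000)/(58.2400−31.8500) = -1.0000. V = [p*·25.9100 + (1−p*)·52.3000]/1.01 = 37.8168. B = V − Δ·S = 83.3168.
(1,1): S=83.2000. Δ = (V_up−V_dn)/(S_up−S_dn) = (0.0000−25.9100)/(106.4960−58.2400) = -0.5369. V = [p*·0.0000 + (1−p*)·25.9100]/1.01 = 11.9421. B = V − Δ·S = 56.6145.
(0,0): S=65.0000. Δ = (V_up−V_dn)/(S_up−S_dn) = (11.9421−37.8168)/(83.2000−45.5000) = -0.6863. V = [p*·11.9421 + (1−p*)·37.8168]/1.01 = 23.7498. B = V − Δ·S = 68.3613.
The time-0 hedge costs 23.7498, which is the no-arbitrage price.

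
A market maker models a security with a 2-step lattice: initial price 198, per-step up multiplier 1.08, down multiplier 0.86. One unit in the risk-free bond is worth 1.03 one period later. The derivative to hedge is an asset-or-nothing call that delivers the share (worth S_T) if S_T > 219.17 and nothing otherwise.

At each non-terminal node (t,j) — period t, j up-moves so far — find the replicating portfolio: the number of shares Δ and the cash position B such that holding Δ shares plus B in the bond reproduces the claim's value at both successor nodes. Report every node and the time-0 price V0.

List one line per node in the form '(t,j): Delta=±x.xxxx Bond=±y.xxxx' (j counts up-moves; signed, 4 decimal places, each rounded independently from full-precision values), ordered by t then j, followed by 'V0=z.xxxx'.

(0,0): Delta=3.9775 Bond=-657.5674
(1,0): Delta=0.0000 Bond=0.0000
(1,1): Delta=4.9091 Bond=-876.4986
V0=129.9843

The replicating-portfolio and risk-neutral prices coincide; use p* = (1.03−0.86)/(1.08−0.86) = 0.7727 for the latter.
Terminal payoffs: V(2,0)=0.0000, V(2,1)=0.0000, V(2,2)=230.9472
Node (1,0) S=170.2800: V=(p*·0.0000+(1−p*)·0.0000)/1.03=0.0000; Δ=(0.0000−0.0000)/(183.9024−146.4408)=0.0000; B=V−Δ·S=0.0000
Node (1,1) S=213.8400: V=(p*·230.9472+(1−p*)·0.0000)/1.03=173.2614; Δ=(230.9472−0.0000)/(230.9472−183.9024)=4.9091; B=V−Δ·S=-876.4986
Node (0,0) S=198.0000: V=(p*·173.2614+(1−p*)·0.0000)/1.03=129.9843; Δ=(173.2614−0.0000)/(213.8400−170.2800)=3.9775; B=V−Δ·S=-657.5674
Self-financing check: at every node Δ·S+B equals the discounted successor values.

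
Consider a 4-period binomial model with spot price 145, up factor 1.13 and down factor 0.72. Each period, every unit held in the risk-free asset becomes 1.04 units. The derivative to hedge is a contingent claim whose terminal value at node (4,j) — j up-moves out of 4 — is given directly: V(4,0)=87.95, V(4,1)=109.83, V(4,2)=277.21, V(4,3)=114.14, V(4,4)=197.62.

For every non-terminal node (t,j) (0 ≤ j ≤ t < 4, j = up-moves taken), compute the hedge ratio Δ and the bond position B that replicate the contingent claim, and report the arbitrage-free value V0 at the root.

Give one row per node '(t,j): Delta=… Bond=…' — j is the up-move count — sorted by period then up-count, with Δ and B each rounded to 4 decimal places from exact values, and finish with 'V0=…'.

Under the risk-neutral measure, an up-move has probability p* = (R−d)/(u−d) = 0.7805 and values discount at R = 1.04.
Terminal payoffs: V(4,0)=87.9500, V(4,1)=109.8300, V(4,2)=277.2100, V(4,3)=114.1400, V(4,4)=197.6200
Node (3,0) S=54.1210: V=(p*·109.8300+(1−p*)·87.9500)/1.04=100.9876; Δ=(109.8300−87.9500)/(61.1567−38.9671)=0.9860; B=V−Δ·S=47.6217
Node (3,1) S=84.9398: V=(p*·277.2100+(1−p*)·109.8300)/1.04=231.2193; Δ=(277.2100−109.8300)/(95.9820−61.1567)=4.8063; B=V−Δ·S=-177.0246
Node (3,2) S=133.3084: V=(p*·114.1400+(1−p*)·277.2100)/1.04=144.1691; Δ=(114.1400−277.2100)/(150.6384−95.9820)=-2.9835; B=V−Δ·S=541.9008
Node (3,3) S=209.2201: V=(p*·197.6200+(1−p*)·114.1400)/1.04=172.3992; Δ=(197.6200−114.1400)/(236.4187−150.6384)=0.9732; B=V−Δ·S=-31.2106
Node (2,0) S=75.1680: V=(p*·231.2193+(1−p*)·100.9876)/1.04=194.8383; Δ=(231.2193−100.9876)/(84.9398−54.1210)=4.2257; B=V−Δ·S=-122.8000
Node (2,1) S=117.9720: V=(p*·144.1691+(1−p*)·231.2193)/1.04=156.9978; Δ=(144.1691−231.2193)/(133.3084−84.9398)=-1.7997; B=V−Δ·S=369.3153
Node (2,2) S=185.1505: V=(p*·172.3992+(1−p*)·144.1691)/1.04=159.8099; Δ=(172.3992−144.1691)/(209.2201−133.3084)=0.3719; B=V−Δ·S=90.9561
Node (1,0) S=104.4000: V=(p*·156.9978+(1−p*)·194.8383)/1.04=158.9464; Δ=(156.9978−194.8383)/(117.9720−75.1680)=-0.8840; B=V−Δ·S=251.2404
Node (1,1) S=163.8500: V=(p*·159.8099+(1−p*)·156.9978)/1.04=153.0698; Δ=(159.8099−156.9978)/(185.1505−117.9720)=0.0419; B=V−Δ·S=146.2109
Node (0,0) S=145.0000: V=(p*·153.0698+(1−p*)·158.9464)/1.04=148.4229; Δ=(153.0698−158.9464)/(163.8500−104.4000)=-0.0988; B=V−Δ·S=162.7559
Check: Δ(0,0)·S0 + B(0,0) = 148.4229 = V0.

(0,0): Delta=-0.0988 Bond=162.7559
(1,0): Delta=-0.8840 Bond=251.2404
(1,1): Delta=0.0419 Bond=146.2109
(2,0): Delta=4.2257 Bond=-122.8000
(2,1): Delta=-1.7997 Bond=369.3153
(2,2): Delta=0.3719 Bond=90.9561
(3,0): Delta=0.9860 Bond=47.6217
(3,1): Delta=4.8063 Bond=-177.0246
(3,2): Delta=-2.9835 Bond=541.9008
(3,3): Delta=0.9732 Bond=-31.2106
V0=148.4229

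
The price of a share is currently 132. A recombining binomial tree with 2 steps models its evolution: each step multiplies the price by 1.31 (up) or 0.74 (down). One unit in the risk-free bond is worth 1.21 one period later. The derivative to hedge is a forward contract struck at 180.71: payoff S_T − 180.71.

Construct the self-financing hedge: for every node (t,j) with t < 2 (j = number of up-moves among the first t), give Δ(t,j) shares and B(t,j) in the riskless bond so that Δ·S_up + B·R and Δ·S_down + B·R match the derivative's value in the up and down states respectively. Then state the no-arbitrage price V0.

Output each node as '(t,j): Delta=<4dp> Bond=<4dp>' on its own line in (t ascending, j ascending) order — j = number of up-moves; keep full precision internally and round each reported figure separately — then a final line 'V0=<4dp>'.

(0,0): Delta=1.0000 Bond=-123.4274
(1,0): Delta=1.0000 Bond=-149.3471
(1,1): Delta=1.0000 Bond=-149.3471
V0=8.5726

The replicating-portfolio and risk-neutral prices coincide; use p* = (1.21−0.74)/(1.31−0.74) = 0.8246 for the latter.
At expiry t=2: V(2,0)=-108.4268, V(2,1)=-52.7492, V(2,2)=45.8152
Node (1,0) S=97.6800: V=(p*·-52.7492+(1−p*)·-108.4268)/1.21=-51.6671; Δ=(-52.7492−-108.4268)/(127.9608−72.2832)=1.0000; B=V−Δ·S=-149.3471
Node (1,1) S=172.9200: V=(p*·45.8152+(1−p*)·-52.7492)/1.21=23.5729; Δ=(45.8152−-52.7492)/(226.5252−127.9608)=1.0000; B=V−Δ·S=-149.3471
Node (0,0) S=132.0000: V=(p*·23.5729+(1−p*)·-51.6671)/1.21=8.5726; Δ=(23.5729−-51.6671)/(172.9200−97.6800)=1.0000; B=V−Δ·S=-123.4274
Self-financing check: at every node Δ·S+B equals the discounted successor values.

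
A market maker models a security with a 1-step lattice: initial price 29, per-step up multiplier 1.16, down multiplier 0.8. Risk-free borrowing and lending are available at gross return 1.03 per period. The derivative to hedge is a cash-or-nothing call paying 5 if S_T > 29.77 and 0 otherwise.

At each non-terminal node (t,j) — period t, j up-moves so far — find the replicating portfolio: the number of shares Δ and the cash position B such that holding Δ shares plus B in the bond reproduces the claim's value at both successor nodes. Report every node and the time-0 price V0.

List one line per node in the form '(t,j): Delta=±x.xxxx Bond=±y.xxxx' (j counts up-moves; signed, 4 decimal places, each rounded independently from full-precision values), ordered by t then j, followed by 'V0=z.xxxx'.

(0,0): Delta=0.4789 Bond=-10.7875
V0=3.1014

The replicating-portfolio and risk-neutral prices coincide; use p* = (1.03−0.8)/(1.16−0.8) = 0.6389 for the latter.
Terminal values V(1,·): V(1,0)=0.0000, V(1,1)=5.0000
  t=0,j=0: stock 29.0000 → up 33.6400 (V=5.0000), down 23.2000 (V=0.0000). Price 3.1014; hedge Δ=0.4789, bond B=-10.7875.
Self-financing check: at every node Δ·S+B equals the discounted successor values.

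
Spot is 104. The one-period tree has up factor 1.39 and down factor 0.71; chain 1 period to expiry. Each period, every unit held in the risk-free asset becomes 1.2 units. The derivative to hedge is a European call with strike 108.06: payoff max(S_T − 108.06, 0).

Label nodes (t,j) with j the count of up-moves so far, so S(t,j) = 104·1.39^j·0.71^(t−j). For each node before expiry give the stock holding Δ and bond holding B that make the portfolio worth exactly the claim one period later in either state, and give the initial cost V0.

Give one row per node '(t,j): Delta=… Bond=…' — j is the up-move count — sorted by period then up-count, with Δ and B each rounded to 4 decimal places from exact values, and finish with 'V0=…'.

(0,0): Delta=0.5161 Bond=-31.7586
V0=21.9179

The replicating-portfolio and risk-neutral prices coincide; use p* = (1.2−0.71)/(1.39−0.71) = 0.7206 for the latter.
Terminal payoffs: V(1,0)=0.0000, V(1,1)=36.5000
(0,0): S=104.0000. Δ = (V_up−V_dn)/(S_up−S_dn) = (36.5000−0.0000)/(144.5600−73.8400) = 0.5161. V = [p*·36.5000 + (1−p*)·0.0000]/1.2 = 21.9179. B = V − Δ·S = -31.7586.
Root portfolio cost Δ·104+B reproduces V0=21.9179.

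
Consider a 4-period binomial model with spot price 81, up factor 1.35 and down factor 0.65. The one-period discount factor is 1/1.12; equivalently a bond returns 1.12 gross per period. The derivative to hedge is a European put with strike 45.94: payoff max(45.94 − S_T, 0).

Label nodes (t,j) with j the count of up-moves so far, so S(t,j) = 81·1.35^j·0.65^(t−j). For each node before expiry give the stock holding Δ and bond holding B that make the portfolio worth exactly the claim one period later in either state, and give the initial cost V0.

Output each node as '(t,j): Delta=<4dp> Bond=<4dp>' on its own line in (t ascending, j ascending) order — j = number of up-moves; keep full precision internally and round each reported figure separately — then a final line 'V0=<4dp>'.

(0,0): Delta=-0.0504 Bond=5.2760
(1,0): Delta=-0.1882 Bond=13.1664
(1,1): Delta=-0.0179 Bond=2.3578
(2,0): Delta=-0.5888 Bond=28.4567
(2,1): Delta=-0.0938 Bond=8.0370
(2,2): Delta=0.0000 Bond=0.0000
(3,0): Delta=-1.0000 Bond=41.0179
(3,1): Delta=-0.4919 Bond=27.3956
(3,2): Delta=0.0000 Bond=0.0000
(3,3): Delta=0.0000 Bond=0.0000
V0=1.1964

Under the risk-neutral measure, an up-move has probability p* = (R−d)/(u−d) = 0.6714 and values discount at R = 1.12.
Terminal payoffs: V(4,0)=31.4810, V(4,1)=15.9098, V(4,2)=0.0000, V(4,3)=0.0000, V(4,4)=0.0000
Node (3,0) S=22.2446: V=(p*·15.9098+(1−p*)·31.4810)/1.12=18.7732; Δ=(15.9098−31.4810)/(30.0302−14.4590)=-1.0000; B=V−Δ·S=41.0179
Node (3,1) S=46.2004: V=(p*·0.0000+(1−p*)·15.9098)/1.12=4.6674; Δ=(0.0000−15.9098)/(62.3705−30.0302)=-0.4919; B=V−Δ·S=27.3956
Node (3,2) S=95.9546: V=(p*·0.0000+(1−p*)·0.0000)/1.12=0.0000; Δ=(0.0000−0.0000)/(129.5387−62.3705)=0.0000; B=V−Δ·S=0.0000
Node (3,3) S=199.2904: V=(p*·0.0000+(1−p*)·0.0000)/1.12=0.0000; Δ=(0.0000−0.0000)/(269.0420−129.5387)=0.0000; B=V−Δ·S=0.0000
Node (2,0) S=34.2225: V=(p*·4.6674+(1−p*)·18.7732)/1.12=8.3055; Δ=(4.6674−18.7732)/(46.2004−22.2446)=-0.5888; B=V−Δ·S=28.4567
Node (2,1) S=71.0775: V=(p*·0.0000+(1−p*)·4.6674)/1.12=1.3693; Δ=(0.0000−4.6674)/(95.9546−46.2004)=-0.0938; B=V−Δ·S=8.0370
Node (2,2) S=147.6225: V=(p*·0.0000+(1−p*)·0.0000)/1.12=0.0000; Δ=(0.0000−0.0000)/(199.2904−95.9546)=0.0000; B=V−Δ·S=0.0000
Node (1,0) S=52.6500: V=(p*·1.3693+(1−p*)·8.3055)/1.12=3.2574; Δ=(1.3693−8.3055)/(71.0775−34.2225)=-0.1882; B=V−Δ·S=13.1664
Node (1,1) S=109.3500: V=(p*·0.0000+(1−p*)·1.3693)/1.12=0.4017; Δ=(0.0000−1.3693)/(147.6225−71.0775)=-0.0179; B=V−Δ·S=2.3578
Node (0,0) S=81.0000: V=(p*·0.4017+(1−p*)·3.2574)/1.12=1.1964; Δ=(0.4017−3.2574)/(109.3500−52.6500)=-0.0504; B=V−Δ·S=5.2760
Each (Δ,B) replicates both successor values, so the strategy is self-financing and V0 is arbitrage-free.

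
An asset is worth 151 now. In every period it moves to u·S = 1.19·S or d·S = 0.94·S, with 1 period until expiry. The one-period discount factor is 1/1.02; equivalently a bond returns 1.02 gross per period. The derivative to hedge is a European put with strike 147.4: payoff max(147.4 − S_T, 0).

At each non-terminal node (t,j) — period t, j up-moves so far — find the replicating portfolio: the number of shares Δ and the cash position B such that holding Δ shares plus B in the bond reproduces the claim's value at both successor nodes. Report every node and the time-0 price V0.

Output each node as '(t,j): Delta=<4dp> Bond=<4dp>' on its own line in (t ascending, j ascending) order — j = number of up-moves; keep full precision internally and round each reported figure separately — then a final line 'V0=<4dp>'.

No-arbitrage ⇒ martingale measure with p* = (R−d)/(u−d) = 0.3200.
Terminal values V(1,·): V(1,0)=5.4600, V(1,1)=0.0000
(0,0): S=151.0000. Δ = (V_up−V_dn)/(S_up−S_dn) = (0.0000−5.4600)/(179.6900−141.9400) = -0.1446. V = [p*·0.0000 + (1−p*)·5.4600]/1.02 = 3.6400. B = V − Δ·S = 25.4800.
The time-0 hedge costs 3.6400, which is the no-arbitrage price.

(0,0): Delta=-0.1446 Bond=25.4800
V0=3.6400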